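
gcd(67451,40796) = 1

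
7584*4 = 30336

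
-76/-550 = 38/275 ≈ 0.138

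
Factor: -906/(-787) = 2^1*3^1*151^1*787^(-1)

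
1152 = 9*128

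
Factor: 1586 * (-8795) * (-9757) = 2^1 * 5^1 * 11^1 * 13^1 * 61^1 * 887^1 * 1759^1 = 136099124590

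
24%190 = 24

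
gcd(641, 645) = 1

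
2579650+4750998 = 7330648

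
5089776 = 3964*1284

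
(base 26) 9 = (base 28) 9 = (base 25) 9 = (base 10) 9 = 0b1001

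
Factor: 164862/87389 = 2^1 * 3^3 * 31^(-1) * 43^1 * 71^1 * 2819^(-1)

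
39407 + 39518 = 78925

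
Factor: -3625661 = -1*13^1*151^1*1847^1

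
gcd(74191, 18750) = 1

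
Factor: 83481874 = 2^1*7^1*739^1*8069^1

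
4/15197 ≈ 0.000263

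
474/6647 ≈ 0.0713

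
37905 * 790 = 29944950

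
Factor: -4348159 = -1 * 107^1 * 40637^1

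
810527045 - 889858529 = -79331484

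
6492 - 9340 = -2848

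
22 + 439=461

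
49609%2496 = 2185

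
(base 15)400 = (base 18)2e0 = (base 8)1604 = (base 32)s4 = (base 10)900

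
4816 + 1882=6698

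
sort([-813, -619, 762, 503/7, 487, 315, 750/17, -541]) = [-813, -619, -541, 750/17, 503/7, 315, 487, 762]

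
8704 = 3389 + 5315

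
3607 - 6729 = -3122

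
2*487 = 974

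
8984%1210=514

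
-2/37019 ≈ -0.0000540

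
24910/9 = 2767+7/9 ≈ 2767.78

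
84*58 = 4872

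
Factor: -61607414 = -1*2^1*11^1*83^1*33739^1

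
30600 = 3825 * 8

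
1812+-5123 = -3311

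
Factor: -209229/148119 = -1 * 509^(-1) * 719^1 = -719/509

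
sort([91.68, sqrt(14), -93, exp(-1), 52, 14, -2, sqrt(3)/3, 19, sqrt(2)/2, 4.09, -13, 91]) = [-93, -13, -2, exp(-1), sqrt(3)/3, sqrt(2)/2, sqrt(14), 4.09, 14, 19, 52, 91, 91.68]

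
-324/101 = -3 - 21/101 ≈ -3.21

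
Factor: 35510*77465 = 2^1*5^2*53^1*67^1*15493^1 = 2750782150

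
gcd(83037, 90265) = 1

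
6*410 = 2460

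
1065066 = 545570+519496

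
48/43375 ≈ 0.00111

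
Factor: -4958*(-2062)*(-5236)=-1*2^4*7^1*11^1*17^1*37^1*67^1*1031^1=-53529701456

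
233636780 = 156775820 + 76860960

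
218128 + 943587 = 1161715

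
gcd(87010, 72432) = 2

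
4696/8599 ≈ 0.546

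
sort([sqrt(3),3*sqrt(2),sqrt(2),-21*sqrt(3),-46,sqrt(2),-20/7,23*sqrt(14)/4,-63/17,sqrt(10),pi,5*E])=[-46,-21*sqrt(3),-63/17,-20/7,sqrt(2),sqrt(2),sqrt(3),pi,sqrt(10),3*sqrt(2),5*E,23*sqrt(14)/4]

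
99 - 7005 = -6906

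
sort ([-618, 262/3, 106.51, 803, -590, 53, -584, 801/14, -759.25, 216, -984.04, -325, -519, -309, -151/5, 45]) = [-984.04, -759.25, -618, -590, -584, -519, -325, -309, -151/5, 45, 53, 801/14, 262/3, 106.51, 216, 803]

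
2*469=938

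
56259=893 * 63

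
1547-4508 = -2961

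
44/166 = 22/83≈0.265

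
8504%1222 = 1172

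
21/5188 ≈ 0.00405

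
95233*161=15332513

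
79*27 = 2133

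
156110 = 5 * 31222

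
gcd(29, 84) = 1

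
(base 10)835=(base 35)nu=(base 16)343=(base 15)3aa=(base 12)597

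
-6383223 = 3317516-9700739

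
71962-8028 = 63934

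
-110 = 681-791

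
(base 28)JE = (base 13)330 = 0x222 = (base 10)546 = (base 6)2310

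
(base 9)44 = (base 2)101000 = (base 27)1d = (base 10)40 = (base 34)16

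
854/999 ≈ 0.855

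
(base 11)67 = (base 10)73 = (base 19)3g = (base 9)81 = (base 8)111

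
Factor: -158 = -1*2^1*79^1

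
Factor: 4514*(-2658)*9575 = -1*2^2*3^1*5^2*37^1*61^1*383^1*443^1 = -114882879900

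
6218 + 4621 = 10839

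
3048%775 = 723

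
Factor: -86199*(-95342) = 2^1*3^1*13^1*19^1*59^1*193^1*487^1 = 8218385058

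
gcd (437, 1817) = 23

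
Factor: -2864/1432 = -1*2^1 = -2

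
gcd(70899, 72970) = 1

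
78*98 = 7644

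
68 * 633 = 43044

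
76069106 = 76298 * 997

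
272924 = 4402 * 62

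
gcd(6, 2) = 2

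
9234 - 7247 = 1987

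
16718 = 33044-16326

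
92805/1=92805=92805.00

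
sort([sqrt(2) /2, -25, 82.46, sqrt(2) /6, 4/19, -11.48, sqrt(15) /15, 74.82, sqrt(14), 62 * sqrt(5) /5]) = [-25, -11.48, 4/19, sqrt(2) /6, sqrt(15) /15, sqrt(2) /2, sqrt(14), 62 * sqrt(5) /5, 74.82, 82.46]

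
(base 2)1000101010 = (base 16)22a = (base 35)ft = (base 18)1ce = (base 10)554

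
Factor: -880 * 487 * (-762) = 2^5 * 3^1 * 5^1 * 11^1 * 127^1 * 487^1 = 326562720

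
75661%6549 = 3622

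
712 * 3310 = 2356720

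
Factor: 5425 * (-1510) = -1 * 2^1 * 5^3 * 7^1 * 31^1 * 151^1 = -8191750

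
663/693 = 221/231 ≈ 0.957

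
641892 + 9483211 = 10125103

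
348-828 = -480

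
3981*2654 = 10565574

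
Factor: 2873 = 13^2*17^1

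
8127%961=439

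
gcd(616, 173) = 1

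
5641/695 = 8 + 81/695 ≈ 8.12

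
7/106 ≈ 0.0660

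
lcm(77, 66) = 462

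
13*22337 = 290381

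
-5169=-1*5169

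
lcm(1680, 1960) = 11760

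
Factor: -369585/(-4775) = 3^2*5^(-1)*43^1 = 387/5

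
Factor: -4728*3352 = -1*2^6*3^1*197^1*419^1 = -15848256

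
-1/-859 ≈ 0.00116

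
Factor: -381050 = -1*2^1*5^2*7621^1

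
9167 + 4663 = 13830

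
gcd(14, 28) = 14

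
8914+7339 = 16253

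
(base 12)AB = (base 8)203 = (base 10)131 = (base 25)56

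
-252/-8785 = 36/1255 ≈ 0.0287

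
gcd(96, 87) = 3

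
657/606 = 1 + 17/202 ≈ 1.08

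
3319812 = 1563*2124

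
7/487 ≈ 0.0144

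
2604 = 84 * 31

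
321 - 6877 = -6556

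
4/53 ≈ 0.0755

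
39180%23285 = 15895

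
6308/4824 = 1577/1206 ≈ 1.31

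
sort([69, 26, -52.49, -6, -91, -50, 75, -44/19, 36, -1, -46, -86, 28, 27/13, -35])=[-91, -86, -52.49, -50, -46, -35, -6, -44/19, -1, 27/13, 26, 28, 36, 69, 75]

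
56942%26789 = 3364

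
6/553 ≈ 0.0108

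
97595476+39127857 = 136723333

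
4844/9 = 538 + 2/9 ≈ 538.22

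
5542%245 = 152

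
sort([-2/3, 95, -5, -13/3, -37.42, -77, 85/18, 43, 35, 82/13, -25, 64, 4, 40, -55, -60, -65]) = [-77, -65, -60, -55, -37.42, -25, -5, -13/3, -2/3, 4, 85/18, 82/13, 35, 40, 43, 64, 95]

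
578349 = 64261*9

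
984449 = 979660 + 4789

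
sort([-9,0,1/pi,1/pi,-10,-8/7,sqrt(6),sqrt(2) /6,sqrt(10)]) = [-10,-9,-8/7,0,sqrt(2) /6,1/pi,1/pi,sqrt(6),sqrt(10)]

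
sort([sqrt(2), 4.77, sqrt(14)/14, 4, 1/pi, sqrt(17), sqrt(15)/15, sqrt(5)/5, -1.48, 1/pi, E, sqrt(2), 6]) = [-1.48, sqrt(15)/15, sqrt(14)/14, 1/pi, 1/pi, sqrt(5)/5, sqrt(2), sqrt(2), E, 4, sqrt(17), 4.77, 6]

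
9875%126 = 47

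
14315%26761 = 14315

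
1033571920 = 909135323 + 124436597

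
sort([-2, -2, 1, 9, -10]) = [-10, -2, -2, 1, 9]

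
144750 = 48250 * 3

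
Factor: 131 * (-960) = -1 * 2^6 * 3^1 * 5^1 * 131^1 = -125760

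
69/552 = 1/8 = 0.125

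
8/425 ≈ 0.0188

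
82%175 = 82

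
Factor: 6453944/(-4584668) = -1*2^1*7^1*11^(-1)*29^(-1)*3593^(-1)*115249^1 = -1613486/1146167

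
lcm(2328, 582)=2328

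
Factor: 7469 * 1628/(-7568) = -1 * 2^(-2) * 7^1 * 11^1 * 37^1 * 43^(-1) * 97^1 = -276353/172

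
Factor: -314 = -1*2^1*157^1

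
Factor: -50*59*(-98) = 2^2*5^2*7^2*59^1 = 289100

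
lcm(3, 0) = 0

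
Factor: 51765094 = 2^1 * 25882547^1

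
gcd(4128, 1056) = 96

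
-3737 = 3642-7379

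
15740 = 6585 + 9155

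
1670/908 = 1+381/454 ≈ 1.84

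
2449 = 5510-3061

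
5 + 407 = 412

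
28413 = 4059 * 7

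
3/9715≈0.000309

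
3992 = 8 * 499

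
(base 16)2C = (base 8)54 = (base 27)1H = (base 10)44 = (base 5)134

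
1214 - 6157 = -4943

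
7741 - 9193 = -1452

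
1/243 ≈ 0.00412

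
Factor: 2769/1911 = 7^(-2)*71^1 = 71/49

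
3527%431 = 79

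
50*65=3250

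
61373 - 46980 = 14393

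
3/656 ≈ 0.00457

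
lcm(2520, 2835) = 22680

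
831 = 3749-2918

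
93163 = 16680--76483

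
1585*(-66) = -104610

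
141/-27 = -47/9 ≈ -5.22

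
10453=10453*1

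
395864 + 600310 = 996174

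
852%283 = 3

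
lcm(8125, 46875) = 609375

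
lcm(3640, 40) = 3640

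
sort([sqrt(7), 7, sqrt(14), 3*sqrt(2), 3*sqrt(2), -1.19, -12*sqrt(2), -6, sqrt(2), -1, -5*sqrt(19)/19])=[-12*sqrt(2), -6, -1.19, -5*sqrt(19)/19, -1, sqrt(2), sqrt(7), sqrt(14), 3*sqrt(2), 3*sqrt(2), 7]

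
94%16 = 14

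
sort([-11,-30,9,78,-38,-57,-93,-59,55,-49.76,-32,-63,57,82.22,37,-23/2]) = [-93,-63,-59,-57,-49.76,-38,-32,-30,-23/2,-11,9,37,55,57,78,82.22]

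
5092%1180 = 372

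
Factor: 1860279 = 3^1*31^1*83^1*241^1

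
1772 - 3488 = -1716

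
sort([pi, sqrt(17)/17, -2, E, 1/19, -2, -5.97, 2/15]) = [-5.97, -2, -2, 1/19, 2/15, sqrt(17)/17, E, pi]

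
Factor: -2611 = -1*7^1*373^1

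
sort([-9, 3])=[-9, 3]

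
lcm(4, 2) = 4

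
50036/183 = 273 + 77/183 ≈ 273.42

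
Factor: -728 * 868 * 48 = -1 * 2^9 * 3^1 * 7^2 * 13^1 * 31^1 = -30331392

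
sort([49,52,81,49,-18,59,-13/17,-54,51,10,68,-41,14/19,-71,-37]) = [-71,-54,-41,-37,-18,-13/17,14/19,10,49,49,51,52,59,68,81]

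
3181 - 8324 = -5143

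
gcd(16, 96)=16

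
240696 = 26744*9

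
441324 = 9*49036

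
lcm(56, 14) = 56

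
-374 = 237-611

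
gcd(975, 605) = 5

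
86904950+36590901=123495851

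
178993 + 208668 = 387661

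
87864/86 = 43932/43 ≈ 1021.67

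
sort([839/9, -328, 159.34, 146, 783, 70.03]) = [-328, 70.03, 839/9, 146, 159.34, 783]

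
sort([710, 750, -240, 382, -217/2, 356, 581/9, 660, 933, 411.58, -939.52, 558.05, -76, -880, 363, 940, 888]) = [-939.52, -880, -240, -217/2, -76, 581/9, 356, 363, 382, 411.58, 558.05, 660, 710, 750, 888, 933, 940]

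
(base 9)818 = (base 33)k5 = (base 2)1010011001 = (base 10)665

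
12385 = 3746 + 8639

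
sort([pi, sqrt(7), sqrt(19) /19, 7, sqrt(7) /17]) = [sqrt(7) /17, sqrt(19) /19, sqrt(7), pi, 7]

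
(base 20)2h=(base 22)2d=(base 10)57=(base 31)1q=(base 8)71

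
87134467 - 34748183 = 52386284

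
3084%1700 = 1384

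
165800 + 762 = 166562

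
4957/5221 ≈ 0.949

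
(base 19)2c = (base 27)1n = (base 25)20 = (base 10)50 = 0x32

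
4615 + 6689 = 11304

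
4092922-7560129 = -3467207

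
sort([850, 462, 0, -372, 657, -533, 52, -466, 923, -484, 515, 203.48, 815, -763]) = [-763, -533, -484, -466, -372, 0, 52, 203.48, 462, 515, 657, 815, 850, 923]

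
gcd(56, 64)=8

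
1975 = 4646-2671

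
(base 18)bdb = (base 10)3809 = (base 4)323201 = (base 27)562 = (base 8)7341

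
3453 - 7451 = -3998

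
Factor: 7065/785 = 3^2 = 9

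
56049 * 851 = 47697699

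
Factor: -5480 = -1*2^3*5^1*137^1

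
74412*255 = 18975060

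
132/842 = 66/421 ≈ 0.157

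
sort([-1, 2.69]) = [-1, 2.69]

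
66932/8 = 8366 + 1/2 = 8366.50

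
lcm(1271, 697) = 21607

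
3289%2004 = 1285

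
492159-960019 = -467860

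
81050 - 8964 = 72086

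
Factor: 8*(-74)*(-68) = 2^6*17^1*37^1 = 40256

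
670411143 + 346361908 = 1016773051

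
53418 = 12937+40481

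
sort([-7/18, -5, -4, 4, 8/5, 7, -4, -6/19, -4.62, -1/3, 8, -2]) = [-5, -4.62, -4, -4, -2, -7/18, -1/3, -6/19, 8/5, 4, 7, 8]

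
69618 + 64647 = 134265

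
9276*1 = 9276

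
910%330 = 250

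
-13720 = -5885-7835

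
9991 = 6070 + 3921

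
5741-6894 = -1153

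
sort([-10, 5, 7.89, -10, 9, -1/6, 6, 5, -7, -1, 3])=[-10, -10, -7, -1, -1/6, 3, 5, 5, 6, 7.89, 9]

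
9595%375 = 220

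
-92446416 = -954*96904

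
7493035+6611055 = 14104090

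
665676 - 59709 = 605967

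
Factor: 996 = 2^2 * 3^1 * 83^1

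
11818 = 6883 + 4935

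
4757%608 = 501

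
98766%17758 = 9976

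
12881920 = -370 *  (-34816)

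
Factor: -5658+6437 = 19^1*41^1 = 779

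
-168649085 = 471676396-640325481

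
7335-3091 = 4244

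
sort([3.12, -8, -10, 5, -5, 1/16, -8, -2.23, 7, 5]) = [-10, -8, -8, -5, -2.23, 1/16, 3.12, 5, 5, 7]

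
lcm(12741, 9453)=293043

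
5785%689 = 273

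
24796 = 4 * 6199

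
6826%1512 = 778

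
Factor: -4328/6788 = -1 * 2^1 * 541^1 * 1697^(-1) = -1082/1697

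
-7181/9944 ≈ -0.722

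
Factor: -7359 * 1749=-1 * 3^2 * 11^2 * 53^1 * 223^1=-12870891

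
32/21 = 1+11/21 ≈ 1.52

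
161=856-695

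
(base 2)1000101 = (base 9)76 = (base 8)105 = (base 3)2120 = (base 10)69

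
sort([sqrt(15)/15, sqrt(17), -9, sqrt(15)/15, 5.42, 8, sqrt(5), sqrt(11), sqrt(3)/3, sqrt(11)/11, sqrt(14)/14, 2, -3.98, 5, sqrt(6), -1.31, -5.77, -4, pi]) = [-9, -5.77, -4, -3.98, -1.31, sqrt(15)/15, sqrt(15)/15, sqrt(14)/14, sqrt(11)/11, sqrt(3)/3, 2, sqrt(5), sqrt(6), pi, sqrt(11), sqrt(17), 5, 5.42, 8]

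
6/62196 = 1/10366 ≈ 0.0000965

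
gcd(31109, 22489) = 1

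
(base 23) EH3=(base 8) 17170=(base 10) 7800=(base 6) 100040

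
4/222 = 2/111≈0.0180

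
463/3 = 154 + 1/3 ≈ 154.33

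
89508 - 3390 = 86118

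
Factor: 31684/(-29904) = -1*2^(-2)*3^(-1)*7^(-1)*89^1 = -89/84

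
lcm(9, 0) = 0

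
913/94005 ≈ 0.00971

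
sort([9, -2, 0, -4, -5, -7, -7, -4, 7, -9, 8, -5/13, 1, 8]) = [-9, -7, -7, -5, -4, -4, -2, -5/13, 0, 1, 7, 8, 8, 9]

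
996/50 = 498/25 = 19.92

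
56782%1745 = 942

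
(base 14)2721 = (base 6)51521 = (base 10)6889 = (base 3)100110011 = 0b1101011101001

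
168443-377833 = -209390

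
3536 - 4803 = -1267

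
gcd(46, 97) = 1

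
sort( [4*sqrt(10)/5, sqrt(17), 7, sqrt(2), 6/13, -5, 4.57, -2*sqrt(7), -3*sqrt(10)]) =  [-3*sqrt(10), -2*sqrt(7), -5, 6/13, sqrt(2), 4*sqrt(10)/5, sqrt(17), 4.57, 7]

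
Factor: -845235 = -1 * 3^4 * 5^1 * 2087^1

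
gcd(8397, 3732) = 933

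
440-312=128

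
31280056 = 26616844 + 4663212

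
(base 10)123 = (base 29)47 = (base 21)5i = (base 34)3l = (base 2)1111011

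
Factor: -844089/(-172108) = 2^(-2) * 3^1 * 17^(-1) * 2531^(-1) * 281363^1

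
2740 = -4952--7692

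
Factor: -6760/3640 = -1 * 7^ (-1) * 13^1 = -13/7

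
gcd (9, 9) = 9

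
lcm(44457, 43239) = 3156447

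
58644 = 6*9774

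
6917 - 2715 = 4202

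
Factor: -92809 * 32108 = -1 * 2^2 * 23^1 * 349^1 * 92809^1 = -2979911372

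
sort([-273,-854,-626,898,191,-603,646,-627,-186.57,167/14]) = [-854,-627,-626,-603,-273,-186.57,167/14,191,646,898]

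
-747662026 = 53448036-801110062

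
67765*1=67765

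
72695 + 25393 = 98088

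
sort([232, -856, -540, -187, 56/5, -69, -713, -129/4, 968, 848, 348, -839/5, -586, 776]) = [-856, -713, -586, -540, -187, -839/5, -69, -129/4, 56/5, 232, 348, 776, 848, 968]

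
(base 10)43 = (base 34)19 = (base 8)53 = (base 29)1e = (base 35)18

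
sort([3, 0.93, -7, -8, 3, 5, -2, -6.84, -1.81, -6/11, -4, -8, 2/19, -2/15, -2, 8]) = [-8, -8, -7, -6.84, -4, -2, -2, -1.81, -6/11, -2/15, 2/19, 0.93, 3, 3, 5, 8]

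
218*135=29430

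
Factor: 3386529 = 3^4*41809^1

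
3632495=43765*83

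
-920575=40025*(-23)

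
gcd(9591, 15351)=3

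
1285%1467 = 1285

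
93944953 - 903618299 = -809673346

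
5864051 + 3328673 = 9192724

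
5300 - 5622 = -322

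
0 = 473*0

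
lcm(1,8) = 8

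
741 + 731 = 1472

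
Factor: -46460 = -1*2^2*5^1*23^1*101^1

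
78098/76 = 1027+23/38≈1027.61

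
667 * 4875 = 3251625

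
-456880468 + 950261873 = 493381405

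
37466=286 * 131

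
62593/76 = 823 + 45/76 ≈ 823.59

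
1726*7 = 12082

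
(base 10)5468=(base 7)21641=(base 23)a7h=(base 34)4os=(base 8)12534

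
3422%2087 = 1335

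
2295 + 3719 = 6014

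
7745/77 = 100 + 45/77 ≈ 100.58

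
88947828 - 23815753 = 65132075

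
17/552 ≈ 0.0308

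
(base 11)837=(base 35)ss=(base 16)3f0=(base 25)1f8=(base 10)1008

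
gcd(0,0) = 0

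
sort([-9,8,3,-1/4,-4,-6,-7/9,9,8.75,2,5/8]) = [-9,-6,-4,-7/9,-1/4,5/8,2,3,8,8.75,9]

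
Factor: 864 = 2^5*3^3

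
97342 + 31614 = 128956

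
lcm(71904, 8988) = 71904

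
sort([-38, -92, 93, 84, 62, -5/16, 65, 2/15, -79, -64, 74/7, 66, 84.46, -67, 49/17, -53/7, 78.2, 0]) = [-92, -79, -67, -64, -38, -53/7, -5/16, 0, 2/15, 49/17, 74/7, 62, 65, 66, 78.2, 84, 84.46, 93]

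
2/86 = 1/43 ≈ 0.0233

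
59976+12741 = 72717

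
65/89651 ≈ 0.000725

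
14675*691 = 10140425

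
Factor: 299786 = 2^1*149893^1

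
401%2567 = 401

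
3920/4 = 980 = 980.00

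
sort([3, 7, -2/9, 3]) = [-2/9, 3, 3, 7]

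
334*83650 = 27939100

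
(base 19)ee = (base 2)100011000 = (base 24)bg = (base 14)160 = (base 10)280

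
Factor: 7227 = 3^2*11^1*73^1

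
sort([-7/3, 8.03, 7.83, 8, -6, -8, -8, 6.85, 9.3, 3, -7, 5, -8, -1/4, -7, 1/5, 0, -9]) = [-9, -8, -8, -8, -7, -7, -6, -7/3, -1/4, 0, 1/5, 3, 5, 6.85, 7.83, 8, 8.03, 9.3]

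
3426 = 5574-2148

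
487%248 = 239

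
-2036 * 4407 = -8972652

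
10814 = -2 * (-5407)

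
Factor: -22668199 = -1*197^1*115067^1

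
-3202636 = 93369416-96572052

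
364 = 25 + 339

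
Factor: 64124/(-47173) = -1*2^2*7^(-1)*17^1*41^1*293^(-1) = -2788/2051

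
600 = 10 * 60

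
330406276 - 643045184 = -312638908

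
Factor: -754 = -1*2^1*13^1*29^1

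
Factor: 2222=2^1*11^1*101^1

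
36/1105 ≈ 0.0326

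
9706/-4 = -2426 - 1/2 = -2426.50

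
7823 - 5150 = 2673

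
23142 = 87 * 266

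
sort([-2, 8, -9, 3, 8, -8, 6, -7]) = [-9, -8, -7, -2, 3, 6, 8, 8]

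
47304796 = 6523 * 7252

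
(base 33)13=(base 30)16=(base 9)40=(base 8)44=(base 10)36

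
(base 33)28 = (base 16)4a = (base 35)24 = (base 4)1022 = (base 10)74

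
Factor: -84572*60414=-1*2^3*3^1*10069^1*21143^1=-5109332808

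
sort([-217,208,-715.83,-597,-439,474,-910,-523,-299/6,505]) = [-910,-715.83,-597,-523,-439,-217,-299/6,208,474,505]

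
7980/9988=1995/2497 ≈ 0.799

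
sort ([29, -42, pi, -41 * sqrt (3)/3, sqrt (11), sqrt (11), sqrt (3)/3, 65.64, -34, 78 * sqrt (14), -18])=[-42, -34, -41 * sqrt (3)/3, -18, sqrt (3)/3, pi, sqrt (11), sqrt (11), 29, 65.64, 78 * sqrt (14)]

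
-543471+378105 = -165366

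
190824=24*7951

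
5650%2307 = 1036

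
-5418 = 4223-9641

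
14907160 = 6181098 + 8726062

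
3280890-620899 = 2659991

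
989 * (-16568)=-16385752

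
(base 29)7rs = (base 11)503a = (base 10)6698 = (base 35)5gd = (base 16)1a2a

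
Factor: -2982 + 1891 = -1*1091^1 = -1091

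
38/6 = 19/3 ≈ 6.33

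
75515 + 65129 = 140644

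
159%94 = 65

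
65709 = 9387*7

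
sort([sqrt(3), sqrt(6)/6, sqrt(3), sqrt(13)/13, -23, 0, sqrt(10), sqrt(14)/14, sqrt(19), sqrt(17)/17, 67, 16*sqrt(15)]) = [-23, 0, sqrt(17)/17, sqrt(14)/14, sqrt(13)/13, sqrt(6)/6, sqrt(3), sqrt(3), sqrt(10), sqrt(19), 16*sqrt(15), 67]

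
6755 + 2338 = 9093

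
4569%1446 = 231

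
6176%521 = 445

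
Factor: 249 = 3^1 * 83^1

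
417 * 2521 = 1051257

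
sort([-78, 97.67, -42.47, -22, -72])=[-78, -72, -42.47, -22, 97.67]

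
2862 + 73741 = 76603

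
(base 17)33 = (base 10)54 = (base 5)204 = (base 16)36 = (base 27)20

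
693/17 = 40+13/17 ≈ 40.76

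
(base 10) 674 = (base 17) 25b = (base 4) 22202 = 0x2a2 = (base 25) 11o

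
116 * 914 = 106024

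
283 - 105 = 178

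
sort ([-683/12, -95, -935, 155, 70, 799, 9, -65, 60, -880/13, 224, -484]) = [-935, -484, -95, -880/13, -65, -683/12, 9, 60, 70, 155, 224, 799]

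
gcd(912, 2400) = 48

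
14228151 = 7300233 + 6927918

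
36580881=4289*8529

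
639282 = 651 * 982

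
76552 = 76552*1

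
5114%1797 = 1520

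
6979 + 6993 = 13972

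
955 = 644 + 311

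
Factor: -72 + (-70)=-1 * 2^1 * 71^1=-142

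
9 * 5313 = 47817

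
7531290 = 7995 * 942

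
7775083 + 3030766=10805849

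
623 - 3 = 620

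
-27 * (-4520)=122040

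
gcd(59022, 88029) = 9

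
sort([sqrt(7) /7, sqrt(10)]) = [sqrt(7) /7, sqrt(10)]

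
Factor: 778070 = 2^1 * 5^1 * 29^1 * 2683^1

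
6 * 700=4200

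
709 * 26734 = 18954406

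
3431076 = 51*67276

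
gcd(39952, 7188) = 4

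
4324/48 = 1081/12 ≈ 90.08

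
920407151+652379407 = 1572786558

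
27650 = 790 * 35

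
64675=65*995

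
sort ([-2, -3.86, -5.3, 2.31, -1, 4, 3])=[-5.3, -3.86, -2, -1, 2.31, 3, 4]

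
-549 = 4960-5509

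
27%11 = 5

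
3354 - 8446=-5092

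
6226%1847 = 685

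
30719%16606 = 14113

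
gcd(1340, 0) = 1340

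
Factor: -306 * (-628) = 2^3 * 3^2 * 17^1 * 157^1 = 192168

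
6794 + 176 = 6970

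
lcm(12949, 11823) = 271929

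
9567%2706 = 1449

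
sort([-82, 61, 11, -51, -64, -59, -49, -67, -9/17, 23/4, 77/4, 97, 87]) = [-82, -67, -64, -59, -51, -49, -9/17, 23/4, 11, 77/4, 61, 87, 97]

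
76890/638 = 120+15/29 ≈ 120.52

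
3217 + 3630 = 6847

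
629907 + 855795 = 1485702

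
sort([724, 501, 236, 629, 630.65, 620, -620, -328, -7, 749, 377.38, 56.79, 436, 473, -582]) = [-620, -582, -328, -7, 56.79, 236, 377.38, 436, 473, 501, 620, 629, 630.65, 724, 749]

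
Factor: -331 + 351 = 2^2 * 5^1 = 20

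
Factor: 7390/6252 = 2^ (-1)*3^ (-1)*5^1*521^ (-1)*739^1 = 3695/3126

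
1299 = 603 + 696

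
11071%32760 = 11071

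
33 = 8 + 25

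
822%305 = 212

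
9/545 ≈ 0.0165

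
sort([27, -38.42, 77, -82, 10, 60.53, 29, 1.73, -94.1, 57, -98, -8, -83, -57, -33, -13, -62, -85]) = [-98, -94.1, -85, -83, -82, -62, -57, -38.42, -33, -13, -8, 1.73, 10, 27, 29, 57, 60.53, 77]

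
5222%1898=1426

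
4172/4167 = 1 + 5/4167 ≈ 1.00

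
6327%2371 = 1585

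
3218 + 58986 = 62204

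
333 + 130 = 463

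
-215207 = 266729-481936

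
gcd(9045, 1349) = 1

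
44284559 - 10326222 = 33958337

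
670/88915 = 134/17783 ≈ 0.00754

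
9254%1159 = 1141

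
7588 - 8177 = -589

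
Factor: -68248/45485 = -1*2^3*5^(-1)*11^(-1)*19^1*449^1*827^(-1)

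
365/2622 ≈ 0.139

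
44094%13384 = 3942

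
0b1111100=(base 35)3j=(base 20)64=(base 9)147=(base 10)124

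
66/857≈0.0770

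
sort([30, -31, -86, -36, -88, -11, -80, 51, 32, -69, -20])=[-88, -86, -80, -69, -36, -31, -20, -11, 30, 32, 51]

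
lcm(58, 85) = 4930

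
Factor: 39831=3^1 * 11^1 * 17^1 * 71^1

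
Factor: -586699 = -1*29^1*20231^1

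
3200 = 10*320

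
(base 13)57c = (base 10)948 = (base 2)1110110100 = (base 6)4220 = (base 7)2523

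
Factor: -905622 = -1*2^1*3^1*149^1*1013^1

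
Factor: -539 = -1*7^2*11^1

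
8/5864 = 1/733 ≈ 0.00136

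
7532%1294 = 1062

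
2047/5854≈0.350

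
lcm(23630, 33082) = 165410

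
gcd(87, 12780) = 3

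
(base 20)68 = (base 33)3t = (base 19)6e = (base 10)128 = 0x80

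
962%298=68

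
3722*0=0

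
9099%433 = 6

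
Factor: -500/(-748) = 5^3 * 11^(-1) * 17^(-1) = 125/187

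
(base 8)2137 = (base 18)383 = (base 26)1h1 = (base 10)1119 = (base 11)928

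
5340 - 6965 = -1625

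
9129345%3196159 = 2737027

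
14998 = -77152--92150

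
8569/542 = 15+439/542 ≈ 15.81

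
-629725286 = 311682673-941407959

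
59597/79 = 754+31/79 ≈ 754.39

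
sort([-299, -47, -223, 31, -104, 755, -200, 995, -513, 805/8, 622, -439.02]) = [-513, -439.02, -299, -223, -200, -104, -47, 31, 805/8, 622, 755, 995]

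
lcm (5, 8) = 40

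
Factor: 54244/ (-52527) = -1*2^2*3^ (-1)*71^1*191^1*17509^ (-1)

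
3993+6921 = 10914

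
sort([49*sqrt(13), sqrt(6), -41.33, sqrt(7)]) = [-41.33, sqrt(6), sqrt(7), 49*sqrt(13)]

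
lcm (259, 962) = 6734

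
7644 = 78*98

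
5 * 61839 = 309195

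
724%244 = 236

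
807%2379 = 807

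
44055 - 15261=28794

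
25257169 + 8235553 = 33492722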